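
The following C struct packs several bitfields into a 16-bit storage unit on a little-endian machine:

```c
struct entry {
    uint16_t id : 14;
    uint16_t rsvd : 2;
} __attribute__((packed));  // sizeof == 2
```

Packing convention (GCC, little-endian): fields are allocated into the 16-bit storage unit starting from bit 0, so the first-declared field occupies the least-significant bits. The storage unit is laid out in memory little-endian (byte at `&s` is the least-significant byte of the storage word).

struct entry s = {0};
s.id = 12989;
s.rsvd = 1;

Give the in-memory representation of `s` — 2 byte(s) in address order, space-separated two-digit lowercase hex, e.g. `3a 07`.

bd 72

[0+:14] id=12989 & 0x3fff = 0x32bd; word=0x32bd
[14+:2] rsvd=1 & 0x3 = 0x1; word=0x72bd
word = 0x72bd → little-endian bytes:
  [0]=0xbd  [1]=0x72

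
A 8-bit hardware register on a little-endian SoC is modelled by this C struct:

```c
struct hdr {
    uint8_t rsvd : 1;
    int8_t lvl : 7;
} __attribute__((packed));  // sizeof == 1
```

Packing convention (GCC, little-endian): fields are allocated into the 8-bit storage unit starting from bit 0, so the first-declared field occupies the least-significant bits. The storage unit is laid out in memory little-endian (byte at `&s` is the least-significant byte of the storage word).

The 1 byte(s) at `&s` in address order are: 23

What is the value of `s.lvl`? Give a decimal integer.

[0]=0x23 (little-endian) → word 0x23
rsvd [0+:1] = (word>>0) & 0x1 = 1
lvl [1+:7] = (word>>1) & 0x7f = 17  ←
lvl signed 7b, MSB=0: value = 17

17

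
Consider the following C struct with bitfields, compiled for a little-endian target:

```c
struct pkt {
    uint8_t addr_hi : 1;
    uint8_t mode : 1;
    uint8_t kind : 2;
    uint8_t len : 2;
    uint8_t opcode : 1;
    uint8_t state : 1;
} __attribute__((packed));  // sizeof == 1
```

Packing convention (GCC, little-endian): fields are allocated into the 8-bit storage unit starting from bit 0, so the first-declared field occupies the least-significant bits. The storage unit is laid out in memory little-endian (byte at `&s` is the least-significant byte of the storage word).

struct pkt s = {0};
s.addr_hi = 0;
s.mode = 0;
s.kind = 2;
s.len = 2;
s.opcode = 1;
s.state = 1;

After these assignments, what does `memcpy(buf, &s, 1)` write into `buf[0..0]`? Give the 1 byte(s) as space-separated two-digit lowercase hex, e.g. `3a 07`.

e8

[0+:1] addr_hi=0 & 0x1 = 0x0; word=0x00
[1+:1] mode=0 & 0x1 = 0x0; word=0x00
[2+:2] kind=2 & 0x3 = 0x2; word=0x08
[4+:2] len=2 & 0x3 = 0x2; word=0x28
[6+:1] opcode=1 & 0x1 = 0x1; word=0x68
[7+:1] state=1 & 0x1 = 0x1; word=0xe8
word = 0xe8 → little-endian bytes:
  [0]=0xe8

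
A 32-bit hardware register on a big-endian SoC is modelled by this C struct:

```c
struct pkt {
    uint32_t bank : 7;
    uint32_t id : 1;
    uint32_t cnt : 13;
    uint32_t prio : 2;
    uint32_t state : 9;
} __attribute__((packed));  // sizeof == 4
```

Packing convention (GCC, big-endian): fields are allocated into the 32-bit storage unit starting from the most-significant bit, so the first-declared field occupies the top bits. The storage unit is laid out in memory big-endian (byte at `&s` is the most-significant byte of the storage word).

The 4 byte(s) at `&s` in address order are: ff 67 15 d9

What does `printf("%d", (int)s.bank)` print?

127

[0]=0xff [1]=0x67 [2]=0x15 [3]=0xd9 (big-endian) → word 0xff6715d9
bank:7 @ bit 25 → (0xff6715d9>>25)&0x7f = 0x7f  ←
id:1 @ bit 24 → (0xff6715d9>>24)&0x1 = 0x1
cnt:13 @ bit 11 → (0xff6715d9>>11)&0x1fff = 0xce2
prio:2 @ bit 9 → (0xff6715d9>>9)&0x3 = 0x2
state:9 @ bit 0 → (0xff6715d9>>0)&0x1ff = 0x1d9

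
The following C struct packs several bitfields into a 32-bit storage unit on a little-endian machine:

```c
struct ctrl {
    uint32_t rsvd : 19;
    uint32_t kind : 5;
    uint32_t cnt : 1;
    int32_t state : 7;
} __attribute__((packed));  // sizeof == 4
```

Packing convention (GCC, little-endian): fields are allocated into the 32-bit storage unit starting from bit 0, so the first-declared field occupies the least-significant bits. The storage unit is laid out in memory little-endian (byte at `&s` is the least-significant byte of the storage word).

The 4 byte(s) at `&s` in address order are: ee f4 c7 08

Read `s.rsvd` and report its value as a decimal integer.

521454

[0]=0xee [1]=0xf4 [2]=0xc7 [3]=0x08 (little-endian) → word 0x08c7f4ee
rsvd [0+:19] = (word>>0) & 0x7ffff = 521454  ←
kind [19+:5] = (word>>19) & 0x1f = 24
cnt [24+:1] = (word>>24) & 0x1 = 0
state [25+:7] = (word>>25) & 0x7f = 4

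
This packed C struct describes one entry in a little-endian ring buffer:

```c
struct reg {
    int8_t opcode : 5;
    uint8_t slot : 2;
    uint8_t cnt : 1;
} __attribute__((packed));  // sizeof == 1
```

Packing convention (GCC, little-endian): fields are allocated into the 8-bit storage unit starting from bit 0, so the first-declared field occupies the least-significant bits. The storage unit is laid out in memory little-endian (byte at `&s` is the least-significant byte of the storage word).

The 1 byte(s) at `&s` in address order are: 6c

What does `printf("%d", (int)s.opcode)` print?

12

[0]=0x6c (little-endian) → word 0x6c
opcode [0+:5] = (word>>0) & 0x1f = 12  ←
slot [5+:2] = (word>>5) & 0x3 = 3
cnt [7+:1] = (word>>7) & 0x1 = 0
opcode signed 5b, MSB=0: value = 12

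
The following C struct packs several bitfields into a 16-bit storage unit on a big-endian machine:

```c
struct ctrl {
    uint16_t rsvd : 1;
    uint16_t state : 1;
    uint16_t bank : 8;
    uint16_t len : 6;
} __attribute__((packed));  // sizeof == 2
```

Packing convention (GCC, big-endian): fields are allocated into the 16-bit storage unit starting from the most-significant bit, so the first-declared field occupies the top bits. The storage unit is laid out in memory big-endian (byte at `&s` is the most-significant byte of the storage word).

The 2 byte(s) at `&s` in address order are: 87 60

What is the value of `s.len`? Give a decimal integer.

32

[0]=0x87 [1]=0x60 (big-endian) → word 0x8760
rsvd [15+:1] = (word>>15) & 0x1 = 1
state [14+:1] = (word>>14) & 0x1 = 0
bank [6+:8] = (word>>6) & 0xff = 29
len [0+:6] = (word>>0) & 0x3f = 32  ←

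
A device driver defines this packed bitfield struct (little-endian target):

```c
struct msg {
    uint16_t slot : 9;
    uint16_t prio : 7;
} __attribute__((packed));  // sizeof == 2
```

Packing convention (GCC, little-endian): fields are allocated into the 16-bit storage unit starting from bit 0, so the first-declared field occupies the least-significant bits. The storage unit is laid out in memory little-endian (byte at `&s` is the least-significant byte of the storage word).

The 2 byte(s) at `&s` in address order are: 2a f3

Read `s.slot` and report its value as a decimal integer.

298

[0]=0x2a [1]=0xf3 (little-endian) → word 0xf32a
slot [0+:9] = (word>>0) & 0x1ff = 298  ←
prio [9+:7] = (word>>9) & 0x7f = 121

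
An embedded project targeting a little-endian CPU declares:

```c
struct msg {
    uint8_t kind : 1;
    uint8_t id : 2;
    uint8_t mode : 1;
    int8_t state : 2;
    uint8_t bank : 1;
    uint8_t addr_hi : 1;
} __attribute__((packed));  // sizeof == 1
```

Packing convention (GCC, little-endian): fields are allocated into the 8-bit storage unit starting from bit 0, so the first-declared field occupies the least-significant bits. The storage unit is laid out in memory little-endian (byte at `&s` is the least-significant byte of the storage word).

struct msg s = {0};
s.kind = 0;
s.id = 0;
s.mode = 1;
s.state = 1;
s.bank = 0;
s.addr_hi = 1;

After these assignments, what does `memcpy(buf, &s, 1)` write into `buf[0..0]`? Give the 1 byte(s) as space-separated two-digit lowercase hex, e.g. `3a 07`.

98

kind:1 = 0 → 0x0 << 0 → word 0x00
id:2 = 0 → 0x0 << 1 → word 0x00
mode:1 = 1 → 0x1 << 3 → word 0x08
state:2 = 1 → 0x1 << 4 → word 0x18
bank:1 = 0 → 0x0 << 6 → word 0x18
addr_hi:1 = 1 → 0x1 << 7 → word 0x98
word = 0x98 → little-endian bytes:
  [0]=0x98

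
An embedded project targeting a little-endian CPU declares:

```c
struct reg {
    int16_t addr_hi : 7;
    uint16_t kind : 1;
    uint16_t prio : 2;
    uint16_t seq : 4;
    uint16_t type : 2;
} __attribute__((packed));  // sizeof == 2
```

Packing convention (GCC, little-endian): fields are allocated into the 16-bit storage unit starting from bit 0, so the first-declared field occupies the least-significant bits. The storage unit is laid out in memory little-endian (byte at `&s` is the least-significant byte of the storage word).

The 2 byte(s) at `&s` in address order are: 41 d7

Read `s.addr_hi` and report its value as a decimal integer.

-63

[0]=0x41 [1]=0xd7 (little-endian) → word 0xd741
addr_hi:7 @ bit 0 → (0xd741>>0)&0x7f = 0x41  ←
kind:1 @ bit 7 → (0xd741>>7)&0x1 = 0x0
prio:2 @ bit 8 → (0xd741>>8)&0x3 = 0x3
seq:4 @ bit 10 → (0xd741>>10)&0xf = 0x5
type:2 @ bit 14 → (0xd741>>14)&0x3 = 0x3
addr_hi signed 7b, MSB=1: 65 - 128 = -63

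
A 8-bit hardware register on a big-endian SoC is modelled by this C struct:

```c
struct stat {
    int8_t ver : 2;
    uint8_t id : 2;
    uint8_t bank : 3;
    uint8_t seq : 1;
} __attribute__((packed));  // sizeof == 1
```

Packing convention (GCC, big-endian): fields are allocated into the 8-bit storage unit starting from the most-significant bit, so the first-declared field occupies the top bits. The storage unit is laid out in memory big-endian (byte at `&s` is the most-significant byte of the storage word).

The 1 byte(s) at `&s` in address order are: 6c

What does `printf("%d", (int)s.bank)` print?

6

[0]=0x6c (big-endian) → word 0x6c
ver [6+:2] = (word>>6) & 0x3 = 1
id [4+:2] = (word>>4) & 0x3 = 2
bank [1+:3] = (word>>1) & 0x7 = 6  ←
seq [0+:1] = (word>>0) & 0x1 = 0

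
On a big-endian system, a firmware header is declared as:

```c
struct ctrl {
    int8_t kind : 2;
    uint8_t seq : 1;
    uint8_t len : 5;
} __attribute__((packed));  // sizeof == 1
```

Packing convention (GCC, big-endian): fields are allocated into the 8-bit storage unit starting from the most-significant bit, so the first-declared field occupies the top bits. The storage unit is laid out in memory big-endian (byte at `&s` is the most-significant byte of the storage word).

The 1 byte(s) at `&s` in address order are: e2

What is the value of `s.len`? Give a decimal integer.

[0]=0xe2 (big-endian) → word 0xe2
kind:2 @ bit 6 → (0xe2>>6)&0x3 = 0x3
seq:1 @ bit 5 → (0xe2>>5)&0x1 = 0x1
len:5 @ bit 0 → (0xe2>>0)&0x1f = 0x2  ←

2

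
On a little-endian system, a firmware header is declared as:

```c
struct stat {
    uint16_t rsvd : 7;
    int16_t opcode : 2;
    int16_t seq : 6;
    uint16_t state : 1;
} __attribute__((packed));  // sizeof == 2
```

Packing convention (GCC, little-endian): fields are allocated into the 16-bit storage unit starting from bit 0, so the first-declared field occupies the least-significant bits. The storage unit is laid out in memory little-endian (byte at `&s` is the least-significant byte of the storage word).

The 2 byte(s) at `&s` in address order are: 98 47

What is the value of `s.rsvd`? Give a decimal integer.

[0]=0x98 [1]=0x47 (little-endian) → word 0x4798
rsvd:7 @ bit 0 → (0x4798>>0)&0x7f = 0x18  ←
opcode:2 @ bit 7 → (0x4798>>7)&0x3 = 0x3
seq:6 @ bit 9 → (0x4798>>9)&0x3f = 0x23
state:1 @ bit 15 → (0x4798>>15)&0x1 = 0x0

24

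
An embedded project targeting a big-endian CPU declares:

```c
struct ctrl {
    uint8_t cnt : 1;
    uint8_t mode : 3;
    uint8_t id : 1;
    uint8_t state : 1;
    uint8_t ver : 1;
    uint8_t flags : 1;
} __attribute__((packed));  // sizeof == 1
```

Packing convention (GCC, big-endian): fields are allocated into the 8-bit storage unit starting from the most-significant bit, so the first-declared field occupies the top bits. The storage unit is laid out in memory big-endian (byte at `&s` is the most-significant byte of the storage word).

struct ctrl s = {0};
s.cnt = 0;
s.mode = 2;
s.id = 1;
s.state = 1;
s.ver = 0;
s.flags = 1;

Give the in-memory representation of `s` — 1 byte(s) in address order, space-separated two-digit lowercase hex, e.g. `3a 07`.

[7+:1] cnt=0 & 0x1 = 0x0; word=0x00
[4+:3] mode=2 & 0x7 = 0x2; word=0x20
[3+:1] id=1 & 0x1 = 0x1; word=0x28
[2+:1] state=1 & 0x1 = 0x1; word=0x2c
[1+:1] ver=0 & 0x1 = 0x0; word=0x2c
[0+:1] flags=1 & 0x1 = 0x1; word=0x2d
word = 0x2d → big-endian bytes:
  [0]=0x2d

2d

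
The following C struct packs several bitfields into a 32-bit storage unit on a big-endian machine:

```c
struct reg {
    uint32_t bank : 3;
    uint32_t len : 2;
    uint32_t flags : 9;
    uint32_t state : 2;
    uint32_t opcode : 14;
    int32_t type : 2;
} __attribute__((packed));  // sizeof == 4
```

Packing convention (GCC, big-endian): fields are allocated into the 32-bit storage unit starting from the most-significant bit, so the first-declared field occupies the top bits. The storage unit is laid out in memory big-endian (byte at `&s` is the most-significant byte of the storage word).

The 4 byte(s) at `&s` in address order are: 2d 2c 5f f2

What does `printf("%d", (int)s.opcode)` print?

[0]=0x2d [1]=0x2c [2]=0x5f [3]=0xf2 (big-endian) → word 0x2d2c5ff2
bank:3 @ bit 29 → (0x2d2c5ff2>>29)&0x7 = 0x1
len:2 @ bit 27 → (0x2d2c5ff2>>27)&0x3 = 0x1
flags:9 @ bit 18 → (0x2d2c5ff2>>18)&0x1ff = 0x14b
state:2 @ bit 16 → (0x2d2c5ff2>>16)&0x3 = 0x0
opcode:14 @ bit 2 → (0x2d2c5ff2>>2)&0x3fff = 0x17fc  ←
type:2 @ bit 0 → (0x2d2c5ff2>>0)&0x3 = 0x2

6140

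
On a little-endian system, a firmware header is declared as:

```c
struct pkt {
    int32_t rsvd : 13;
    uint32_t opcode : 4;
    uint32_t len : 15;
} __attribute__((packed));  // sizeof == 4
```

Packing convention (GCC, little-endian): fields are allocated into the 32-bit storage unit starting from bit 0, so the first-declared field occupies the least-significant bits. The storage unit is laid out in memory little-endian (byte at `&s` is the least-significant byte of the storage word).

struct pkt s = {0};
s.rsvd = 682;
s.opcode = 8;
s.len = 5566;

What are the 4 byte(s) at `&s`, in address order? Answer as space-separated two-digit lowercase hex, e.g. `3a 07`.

aa 02 7d 2b

rsvd:13 = 682 → 0x2aa << 0 → word 0x000002aa
opcode:4 = 8 → 0x8 << 13 → word 0x000102aa
len:15 = 5566 → 0x15be << 17 → word 0x2b7d02aa
word = 0x2b7d02aa → little-endian bytes:
  [0]=0xaa  [1]=0x02  [2]=0x7d  [3]=0x2b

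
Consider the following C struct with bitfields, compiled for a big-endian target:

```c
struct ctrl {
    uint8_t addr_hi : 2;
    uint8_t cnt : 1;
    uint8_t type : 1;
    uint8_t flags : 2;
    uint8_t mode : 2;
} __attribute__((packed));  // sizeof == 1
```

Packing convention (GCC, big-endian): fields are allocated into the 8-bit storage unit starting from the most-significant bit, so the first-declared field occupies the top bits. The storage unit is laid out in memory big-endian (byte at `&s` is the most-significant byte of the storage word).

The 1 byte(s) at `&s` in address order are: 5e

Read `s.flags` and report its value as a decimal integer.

[0]=0x5e (big-endian) → word 0x5e
addr_hi [6+:2] = (word>>6) & 0x3 = 1
cnt [5+:1] = (word>>5) & 0x1 = 0
type [4+:1] = (word>>4) & 0x1 = 1
flags [2+:2] = (word>>2) & 0x3 = 3  ←
mode [0+:2] = (word>>0) & 0x3 = 2

3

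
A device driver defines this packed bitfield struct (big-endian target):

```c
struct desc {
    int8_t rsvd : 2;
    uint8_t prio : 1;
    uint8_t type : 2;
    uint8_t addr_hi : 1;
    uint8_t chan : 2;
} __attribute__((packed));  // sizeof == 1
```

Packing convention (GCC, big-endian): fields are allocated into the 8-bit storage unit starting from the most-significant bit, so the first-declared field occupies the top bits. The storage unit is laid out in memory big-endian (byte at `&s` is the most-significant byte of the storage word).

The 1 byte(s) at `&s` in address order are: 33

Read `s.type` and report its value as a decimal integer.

2

[0]=0x33 (big-endian) → word 0x33
rsvd:2 @ bit 6 → (0x33>>6)&0x3 = 0x0
prio:1 @ bit 5 → (0x33>>5)&0x1 = 0x1
type:2 @ bit 3 → (0x33>>3)&0x3 = 0x2  ←
addr_hi:1 @ bit 2 → (0x33>>2)&0x1 = 0x0
chan:2 @ bit 0 → (0x33>>0)&0x3 = 0x3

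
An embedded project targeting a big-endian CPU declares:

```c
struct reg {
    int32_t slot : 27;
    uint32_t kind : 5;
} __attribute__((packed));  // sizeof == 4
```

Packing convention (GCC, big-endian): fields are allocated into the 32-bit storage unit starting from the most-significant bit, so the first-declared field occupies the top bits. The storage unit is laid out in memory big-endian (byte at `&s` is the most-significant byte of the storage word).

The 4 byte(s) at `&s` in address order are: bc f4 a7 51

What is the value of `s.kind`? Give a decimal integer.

17

[0]=0xbc [1]=0xf4 [2]=0xa7 [3]=0x51 (big-endian) → word 0xbcf4a751
slot [5+:27] = (word>>5) & 0x7ffffff = 99067194
kind [0+:5] = (word>>0) & 0x1f = 17  ←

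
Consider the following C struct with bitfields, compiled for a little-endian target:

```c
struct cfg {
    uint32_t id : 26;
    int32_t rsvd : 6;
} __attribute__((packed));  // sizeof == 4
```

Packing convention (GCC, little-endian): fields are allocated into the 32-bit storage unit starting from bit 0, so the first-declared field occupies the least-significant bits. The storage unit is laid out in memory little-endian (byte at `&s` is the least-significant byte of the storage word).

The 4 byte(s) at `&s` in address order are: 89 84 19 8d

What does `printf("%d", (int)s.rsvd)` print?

[0]=0x89 [1]=0x84 [2]=0x19 [3]=0x8d (little-endian) → word 0x8d198489
id [0+:26] = (word>>0) & 0x3ffffff = 18449545
rsvd [26+:6] = (word>>26) & 0x3f = 35  ←
rsvd signed 6b, MSB=1: 35 - 64 = -29

-29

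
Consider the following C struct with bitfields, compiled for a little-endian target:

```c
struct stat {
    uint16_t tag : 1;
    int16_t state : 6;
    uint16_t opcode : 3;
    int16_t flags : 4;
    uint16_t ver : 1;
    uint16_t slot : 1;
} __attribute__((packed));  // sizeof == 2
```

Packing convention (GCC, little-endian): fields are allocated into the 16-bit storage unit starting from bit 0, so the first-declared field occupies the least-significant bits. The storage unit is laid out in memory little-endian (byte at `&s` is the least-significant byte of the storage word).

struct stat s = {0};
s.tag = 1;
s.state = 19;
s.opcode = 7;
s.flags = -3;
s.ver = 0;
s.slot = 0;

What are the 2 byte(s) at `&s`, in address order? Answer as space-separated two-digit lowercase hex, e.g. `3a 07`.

[0+:1] tag=1 & 0x1 = 0x1; word=0x0001
[1+:6] state=19 & 0x3f = 0x13; word=0x0027
[7+:3] opcode=7 & 0x7 = 0x7; word=0x03a7
[10+:4] flags=-3 & 0xf = 0xd; word=0x37a7
[14+:1] ver=0 & 0x1 = 0x0; word=0x37a7
[15+:1] slot=0 & 0x1 = 0x0; word=0x37a7
word = 0x37a7 → little-endian bytes:
  [0]=0xa7  [1]=0x37

a7 37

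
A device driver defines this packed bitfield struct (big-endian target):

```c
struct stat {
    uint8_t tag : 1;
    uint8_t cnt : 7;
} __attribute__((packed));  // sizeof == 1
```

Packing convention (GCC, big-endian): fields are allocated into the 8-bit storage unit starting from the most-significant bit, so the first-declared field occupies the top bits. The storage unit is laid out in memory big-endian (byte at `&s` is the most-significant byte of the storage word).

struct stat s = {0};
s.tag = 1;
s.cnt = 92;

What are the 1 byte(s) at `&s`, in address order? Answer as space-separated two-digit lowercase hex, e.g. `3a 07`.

dc

tag:1 = 1 → 0x1 << 7 → word 0x80
cnt:7 = 92 → 0x5c << 0 → word 0xdc
word = 0xdc → big-endian bytes:
  [0]=0xdc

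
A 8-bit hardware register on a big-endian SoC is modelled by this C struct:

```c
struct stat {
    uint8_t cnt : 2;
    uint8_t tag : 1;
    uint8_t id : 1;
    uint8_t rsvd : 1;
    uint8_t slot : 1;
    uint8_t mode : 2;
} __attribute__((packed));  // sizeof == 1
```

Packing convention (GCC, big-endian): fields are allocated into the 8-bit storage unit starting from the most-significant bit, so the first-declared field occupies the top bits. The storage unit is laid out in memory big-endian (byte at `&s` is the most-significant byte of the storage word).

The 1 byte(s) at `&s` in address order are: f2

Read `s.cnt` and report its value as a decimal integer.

3

[0]=0xf2 (big-endian) → word 0xf2
cnt:2 @ bit 6 → (0xf2>>6)&0x3 = 0x3  ←
tag:1 @ bit 5 → (0xf2>>5)&0x1 = 0x1
id:1 @ bit 4 → (0xf2>>4)&0x1 = 0x1
rsvd:1 @ bit 3 → (0xf2>>3)&0x1 = 0x0
slot:1 @ bit 2 → (0xf2>>2)&0x1 = 0x0
mode:2 @ bit 0 → (0xf2>>0)&0x3 = 0x2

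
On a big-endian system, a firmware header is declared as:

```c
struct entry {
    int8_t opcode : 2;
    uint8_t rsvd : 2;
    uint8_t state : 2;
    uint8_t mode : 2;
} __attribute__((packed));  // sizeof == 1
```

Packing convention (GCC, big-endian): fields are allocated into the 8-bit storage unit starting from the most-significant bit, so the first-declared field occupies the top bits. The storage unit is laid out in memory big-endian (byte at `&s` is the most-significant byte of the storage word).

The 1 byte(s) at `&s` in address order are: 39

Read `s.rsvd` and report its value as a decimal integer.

[0]=0x39 (big-endian) → word 0x39
opcode:2 @ bit 6 → (0x39>>6)&0x3 = 0x0
rsvd:2 @ bit 4 → (0x39>>4)&0x3 = 0x3  ←
state:2 @ bit 2 → (0x39>>2)&0x3 = 0x2
mode:2 @ bit 0 → (0x39>>0)&0x3 = 0x1

3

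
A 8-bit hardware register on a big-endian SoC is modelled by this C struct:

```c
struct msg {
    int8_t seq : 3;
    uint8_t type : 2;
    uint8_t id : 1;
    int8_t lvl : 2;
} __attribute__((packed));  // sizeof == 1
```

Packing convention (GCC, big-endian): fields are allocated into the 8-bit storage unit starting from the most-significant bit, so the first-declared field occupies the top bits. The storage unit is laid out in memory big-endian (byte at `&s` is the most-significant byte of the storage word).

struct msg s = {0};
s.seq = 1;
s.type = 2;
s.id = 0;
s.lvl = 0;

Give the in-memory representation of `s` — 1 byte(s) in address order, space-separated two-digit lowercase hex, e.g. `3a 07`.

[5+:3] seq=1 & 0x7 = 0x1; word=0x20
[3+:2] type=2 & 0x3 = 0x2; word=0x30
[2+:1] id=0 & 0x1 = 0x0; word=0x30
[0+:2] lvl=0 & 0x3 = 0x0; word=0x30
word = 0x30 → big-endian bytes:
  [0]=0x30

30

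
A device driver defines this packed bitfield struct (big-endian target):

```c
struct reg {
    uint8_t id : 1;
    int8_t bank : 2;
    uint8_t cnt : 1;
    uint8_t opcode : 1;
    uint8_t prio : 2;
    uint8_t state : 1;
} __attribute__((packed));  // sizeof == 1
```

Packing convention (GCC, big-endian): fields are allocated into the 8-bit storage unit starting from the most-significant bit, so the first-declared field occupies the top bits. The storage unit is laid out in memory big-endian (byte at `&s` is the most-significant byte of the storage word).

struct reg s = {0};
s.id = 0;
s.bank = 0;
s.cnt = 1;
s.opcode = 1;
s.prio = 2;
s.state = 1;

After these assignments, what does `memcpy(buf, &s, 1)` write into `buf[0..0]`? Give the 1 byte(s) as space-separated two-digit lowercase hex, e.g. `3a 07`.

1d

id:1 = 0 → 0x0 << 7 → word 0x00
bank:2 = 0 → 0x0 << 5 → word 0x00
cnt:1 = 1 → 0x1 << 4 → word 0x10
opcode:1 = 1 → 0x1 << 3 → word 0x18
prio:2 = 2 → 0x2 << 1 → word 0x1c
state:1 = 1 → 0x1 << 0 → word 0x1d
word = 0x1d → big-endian bytes:
  [0]=0x1d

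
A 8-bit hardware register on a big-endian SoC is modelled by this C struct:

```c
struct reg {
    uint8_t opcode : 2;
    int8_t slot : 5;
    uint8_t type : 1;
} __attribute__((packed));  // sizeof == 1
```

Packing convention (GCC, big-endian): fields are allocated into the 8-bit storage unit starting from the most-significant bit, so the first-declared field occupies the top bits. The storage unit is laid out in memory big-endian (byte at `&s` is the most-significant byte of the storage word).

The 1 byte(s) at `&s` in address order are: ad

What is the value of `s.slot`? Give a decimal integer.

[0]=0xad (big-endian) → word 0xad
opcode:2 @ bit 6 → (0xad>>6)&0x3 = 0x2
slot:5 @ bit 1 → (0xad>>1)&0x1f = 0x16  ←
type:1 @ bit 0 → (0xad>>0)&0x1 = 0x1
slot signed 5b, MSB=1: 22 - 32 = -10

-10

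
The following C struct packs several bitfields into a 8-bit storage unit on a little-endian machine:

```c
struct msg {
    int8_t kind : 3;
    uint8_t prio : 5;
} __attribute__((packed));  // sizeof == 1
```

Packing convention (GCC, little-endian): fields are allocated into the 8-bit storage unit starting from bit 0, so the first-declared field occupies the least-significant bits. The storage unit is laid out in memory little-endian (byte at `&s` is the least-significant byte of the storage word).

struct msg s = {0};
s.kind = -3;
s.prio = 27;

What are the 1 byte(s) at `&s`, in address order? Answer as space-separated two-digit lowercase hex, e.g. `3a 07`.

dd

[0+:3] kind=-3 & 0x7 = 0x5; word=0x05
[3+:5] prio=27 & 0x1f = 0x1b; word=0xdd
word = 0xdd → little-endian bytes:
  [0]=0xdd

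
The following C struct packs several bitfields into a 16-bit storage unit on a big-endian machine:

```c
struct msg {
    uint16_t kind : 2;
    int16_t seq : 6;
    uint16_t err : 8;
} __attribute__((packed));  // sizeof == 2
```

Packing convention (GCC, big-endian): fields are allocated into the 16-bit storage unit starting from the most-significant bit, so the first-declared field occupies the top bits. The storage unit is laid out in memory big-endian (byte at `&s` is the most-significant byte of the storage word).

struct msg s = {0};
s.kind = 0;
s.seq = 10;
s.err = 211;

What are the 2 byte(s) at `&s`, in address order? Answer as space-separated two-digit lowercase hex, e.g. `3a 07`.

[14+:2] kind=0 & 0x3 = 0x0; word=0x0000
[8+:6] seq=10 & 0x3f = 0xa; word=0x0a00
[0+:8] err=211 & 0xff = 0xd3; word=0x0ad3
word = 0x0ad3 → big-endian bytes:
  [0]=0x0a  [1]=0xd3

0a d3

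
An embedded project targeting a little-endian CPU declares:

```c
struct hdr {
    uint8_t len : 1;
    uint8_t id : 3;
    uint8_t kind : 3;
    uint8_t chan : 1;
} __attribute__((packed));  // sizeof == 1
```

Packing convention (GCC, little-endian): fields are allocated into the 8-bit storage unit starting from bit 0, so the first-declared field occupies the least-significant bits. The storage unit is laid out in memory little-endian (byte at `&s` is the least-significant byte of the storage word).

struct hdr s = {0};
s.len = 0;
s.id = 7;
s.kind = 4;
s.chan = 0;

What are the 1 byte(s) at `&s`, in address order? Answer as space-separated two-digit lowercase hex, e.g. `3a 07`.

4e

len (1b) val=0 bits=0x0 at bit 0: 0x00
id (3b) val=7 bits=0x7 at bit 1: 0x0e
kind (3b) val=4 bits=0x4 at bit 4: 0x4e
chan (1b) val=0 bits=0x0 at bit 7: 0x4e
word = 0x4e → little-endian bytes:
  [0]=0x4e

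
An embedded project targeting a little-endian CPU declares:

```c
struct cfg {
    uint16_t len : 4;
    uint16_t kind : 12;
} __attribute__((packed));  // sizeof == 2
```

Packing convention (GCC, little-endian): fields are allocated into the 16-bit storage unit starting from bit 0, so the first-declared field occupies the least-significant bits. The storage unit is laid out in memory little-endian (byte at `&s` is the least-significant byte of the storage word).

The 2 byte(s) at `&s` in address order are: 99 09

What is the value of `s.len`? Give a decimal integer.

[0]=0x99 [1]=0x09 (little-endian) → word 0x0999
len:4 @ bit 0 → (0x0999>>0)&0xf = 0x9  ←
kind:12 @ bit 4 → (0x0999>>4)&0xfff = 0x99

9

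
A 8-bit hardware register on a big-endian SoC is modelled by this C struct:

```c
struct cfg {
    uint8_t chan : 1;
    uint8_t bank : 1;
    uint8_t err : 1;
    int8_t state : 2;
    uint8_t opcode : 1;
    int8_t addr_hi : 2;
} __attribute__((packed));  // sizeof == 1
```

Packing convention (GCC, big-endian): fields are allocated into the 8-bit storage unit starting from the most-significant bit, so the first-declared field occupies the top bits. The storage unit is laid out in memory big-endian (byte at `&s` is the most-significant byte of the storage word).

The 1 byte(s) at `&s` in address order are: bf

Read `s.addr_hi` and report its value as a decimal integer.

-1

[0]=0xbf (big-endian) → word 0xbf
chan:1 @ bit 7 → (0xbf>>7)&0x1 = 0x1
bank:1 @ bit 6 → (0xbf>>6)&0x1 = 0x0
err:1 @ bit 5 → (0xbf>>5)&0x1 = 0x1
state:2 @ bit 3 → (0xbf>>3)&0x3 = 0x3
opcode:1 @ bit 2 → (0xbf>>2)&0x1 = 0x1
addr_hi:2 @ bit 0 → (0xbf>>0)&0x3 = 0x3  ←
addr_hi signed 2b, MSB=1: 3 - 4 = -1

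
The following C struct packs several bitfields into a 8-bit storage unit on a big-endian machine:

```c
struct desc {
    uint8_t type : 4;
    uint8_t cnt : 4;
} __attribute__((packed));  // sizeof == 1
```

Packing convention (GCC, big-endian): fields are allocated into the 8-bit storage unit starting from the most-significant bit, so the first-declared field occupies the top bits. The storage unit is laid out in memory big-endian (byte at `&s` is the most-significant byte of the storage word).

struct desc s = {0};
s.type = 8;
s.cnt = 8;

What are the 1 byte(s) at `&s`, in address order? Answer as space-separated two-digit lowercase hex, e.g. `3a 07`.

88

type:4 = 8 → 0x8 << 4 → word 0x80
cnt:4 = 8 → 0x8 << 0 → word 0x88
word = 0x88 → big-endian bytes:
  [0]=0x88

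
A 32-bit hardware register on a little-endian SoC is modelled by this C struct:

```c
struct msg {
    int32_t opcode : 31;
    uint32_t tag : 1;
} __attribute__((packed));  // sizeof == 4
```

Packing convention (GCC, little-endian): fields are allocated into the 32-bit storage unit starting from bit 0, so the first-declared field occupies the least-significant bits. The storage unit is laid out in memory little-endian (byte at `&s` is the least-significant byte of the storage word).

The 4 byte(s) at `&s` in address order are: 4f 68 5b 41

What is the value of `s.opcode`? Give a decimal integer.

-1050974129

[0]=0x4f [1]=0x68 [2]=0x5b [3]=0x41 (little-endian) → word 0x415b684f
opcode [0+:31] = (word>>0) & 0x7fffffff = 1096509519  ←
tag [31+:1] = (word>>31) & 0x1 = 0
opcode signed 31b, MSB=1: 1096509519 - 2147483648 = -1050974129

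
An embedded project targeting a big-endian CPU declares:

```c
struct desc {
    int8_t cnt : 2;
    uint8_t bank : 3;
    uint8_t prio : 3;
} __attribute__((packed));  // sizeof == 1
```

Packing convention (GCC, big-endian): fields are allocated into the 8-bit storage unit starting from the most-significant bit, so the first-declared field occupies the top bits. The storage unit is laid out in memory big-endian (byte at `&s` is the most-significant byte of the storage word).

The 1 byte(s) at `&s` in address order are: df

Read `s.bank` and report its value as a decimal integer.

3

[0]=0xdf (big-endian) → word 0xdf
cnt:2 @ bit 6 → (0xdf>>6)&0x3 = 0x3
bank:3 @ bit 3 → (0xdf>>3)&0x7 = 0x3  ←
prio:3 @ bit 0 → (0xdf>>0)&0x7 = 0x7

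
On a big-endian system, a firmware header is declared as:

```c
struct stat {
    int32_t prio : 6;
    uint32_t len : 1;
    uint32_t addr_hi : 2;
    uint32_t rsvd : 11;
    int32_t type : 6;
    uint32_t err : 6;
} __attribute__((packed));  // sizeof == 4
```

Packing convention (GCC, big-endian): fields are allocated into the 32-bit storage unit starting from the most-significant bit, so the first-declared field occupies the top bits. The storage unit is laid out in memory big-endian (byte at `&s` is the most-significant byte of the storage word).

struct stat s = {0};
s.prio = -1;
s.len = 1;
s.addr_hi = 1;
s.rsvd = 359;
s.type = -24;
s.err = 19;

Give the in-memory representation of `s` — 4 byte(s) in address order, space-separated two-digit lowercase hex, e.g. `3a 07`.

fe 96 7a 13

prio (6b) val=-1 bits=0x3f at bit 26: 0xfc000000
len (1b) val=1 bits=0x1 at bit 25: 0xfe000000
addr_hi (2b) val=1 bits=0x1 at bit 23: 0xfe800000
rsvd (11b) val=359 bits=0x167 at bit 12: 0xfe967000
type (6b) val=-24 bits=0x28 at bit 6: 0xfe967a00
err (6b) val=19 bits=0x13 at bit 0: 0xfe967a13
word = 0xfe967a13 → big-endian bytes:
  [0]=0xfe  [1]=0x96  [2]=0x7a  [3]=0x13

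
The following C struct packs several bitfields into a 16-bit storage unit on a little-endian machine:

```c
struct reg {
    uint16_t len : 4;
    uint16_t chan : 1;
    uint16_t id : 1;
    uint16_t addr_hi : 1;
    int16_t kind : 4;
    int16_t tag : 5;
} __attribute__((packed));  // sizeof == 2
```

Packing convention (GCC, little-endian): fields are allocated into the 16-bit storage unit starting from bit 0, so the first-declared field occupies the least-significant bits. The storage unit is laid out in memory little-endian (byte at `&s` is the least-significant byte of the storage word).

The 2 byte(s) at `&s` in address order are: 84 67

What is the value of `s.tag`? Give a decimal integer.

12

[0]=0x84 [1]=0x67 (little-endian) → word 0x6784
len:4 @ bit 0 → (0x6784>>0)&0xf = 0x4
chan:1 @ bit 4 → (0x6784>>4)&0x1 = 0x0
id:1 @ bit 5 → (0x6784>>5)&0x1 = 0x0
addr_hi:1 @ bit 6 → (0x6784>>6)&0x1 = 0x0
kind:4 @ bit 7 → (0x6784>>7)&0xf = 0xf
tag:5 @ bit 11 → (0x6784>>11)&0x1f = 0xc  ←
tag signed 5b, MSB=0: value = 12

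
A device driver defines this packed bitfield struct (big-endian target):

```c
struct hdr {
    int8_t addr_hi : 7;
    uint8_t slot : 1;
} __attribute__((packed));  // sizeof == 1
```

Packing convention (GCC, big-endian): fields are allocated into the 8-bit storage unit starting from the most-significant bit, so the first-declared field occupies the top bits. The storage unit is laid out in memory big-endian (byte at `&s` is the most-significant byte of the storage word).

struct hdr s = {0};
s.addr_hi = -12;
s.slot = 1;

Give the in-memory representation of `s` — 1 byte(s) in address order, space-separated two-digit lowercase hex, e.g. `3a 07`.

e9

[1+:7] addr_hi=-12 & 0x7f = 0x74; word=0xe8
[0+:1] slot=1 & 0x1 = 0x1; word=0xe9
word = 0xe9 → big-endian bytes:
  [0]=0xe9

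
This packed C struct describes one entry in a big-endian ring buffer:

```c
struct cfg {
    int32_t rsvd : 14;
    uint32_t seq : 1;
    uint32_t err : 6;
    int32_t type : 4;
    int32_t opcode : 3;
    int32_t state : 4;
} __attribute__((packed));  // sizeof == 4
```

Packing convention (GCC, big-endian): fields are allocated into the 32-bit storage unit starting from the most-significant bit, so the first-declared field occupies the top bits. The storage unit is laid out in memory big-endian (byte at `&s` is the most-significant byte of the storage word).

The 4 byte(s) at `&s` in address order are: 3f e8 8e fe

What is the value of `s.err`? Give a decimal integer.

17

[0]=0x3f [1]=0xe8 [2]=0x8e [3]=0xfe (big-endian) → word 0x3fe88efe
rsvd:14 @ bit 18 → (0x3fe88efe>>18)&0x3fff = 0xffa
seq:1 @ bit 17 → (0x3fe88efe>>17)&0x1 = 0x0
err:6 @ bit 11 → (0x3fe88efe>>11)&0x3f = 0x11  ←
type:4 @ bit 7 → (0x3fe88efe>>7)&0xf = 0xd
opcode:3 @ bit 4 → (0x3fe88efe>>4)&0x7 = 0x7
state:4 @ bit 0 → (0x3fe88efe>>0)&0xf = 0xe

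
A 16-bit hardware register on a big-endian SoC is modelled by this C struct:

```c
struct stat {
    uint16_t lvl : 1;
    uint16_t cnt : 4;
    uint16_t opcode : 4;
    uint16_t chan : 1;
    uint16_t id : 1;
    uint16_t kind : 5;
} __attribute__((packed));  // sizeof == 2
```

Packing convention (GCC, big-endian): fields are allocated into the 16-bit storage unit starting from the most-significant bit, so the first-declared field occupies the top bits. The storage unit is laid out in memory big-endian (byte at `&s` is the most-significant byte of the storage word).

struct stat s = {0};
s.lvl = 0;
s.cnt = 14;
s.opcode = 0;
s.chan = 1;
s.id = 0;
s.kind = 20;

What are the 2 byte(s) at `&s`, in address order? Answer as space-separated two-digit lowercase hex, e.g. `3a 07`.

[15+:1] lvl=0 & 0x1 = 0x0; word=0x0000
[11+:4] cnt=14 & 0xf = 0xe; word=0x7000
[7+:4] opcode=0 & 0xf = 0x0; word=0x7000
[6+:1] chan=1 & 0x1 = 0x1; word=0x7040
[5+:1] id=0 & 0x1 = 0x0; word=0x7040
[0+:5] kind=20 & 0x1f = 0x14; word=0x7054
word = 0x7054 → big-endian bytes:
  [0]=0x70  [1]=0x54

70 54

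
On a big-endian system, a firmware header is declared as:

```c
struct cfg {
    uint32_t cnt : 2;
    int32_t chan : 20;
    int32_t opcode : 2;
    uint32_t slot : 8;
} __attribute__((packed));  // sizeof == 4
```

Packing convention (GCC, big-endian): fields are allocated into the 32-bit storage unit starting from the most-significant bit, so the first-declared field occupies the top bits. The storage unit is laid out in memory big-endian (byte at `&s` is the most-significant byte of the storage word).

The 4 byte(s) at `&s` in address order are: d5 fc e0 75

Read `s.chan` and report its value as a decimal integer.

[0]=0xd5 [1]=0xfc [2]=0xe0 [3]=0x75 (big-endian) → word 0xd5fce075
cnt:2 @ bit 30 → (0xd5fce075>>30)&0x3 = 0x3
chan:20 @ bit 10 → (0xd5fce075>>10)&0xfffff = 0x57f38  ←
opcode:2 @ bit 8 → (0xd5fce075>>8)&0x3 = 0x0
slot:8 @ bit 0 → (0xd5fce075>>0)&0xff = 0x75
chan signed 20b, MSB=0: value = 360248

360248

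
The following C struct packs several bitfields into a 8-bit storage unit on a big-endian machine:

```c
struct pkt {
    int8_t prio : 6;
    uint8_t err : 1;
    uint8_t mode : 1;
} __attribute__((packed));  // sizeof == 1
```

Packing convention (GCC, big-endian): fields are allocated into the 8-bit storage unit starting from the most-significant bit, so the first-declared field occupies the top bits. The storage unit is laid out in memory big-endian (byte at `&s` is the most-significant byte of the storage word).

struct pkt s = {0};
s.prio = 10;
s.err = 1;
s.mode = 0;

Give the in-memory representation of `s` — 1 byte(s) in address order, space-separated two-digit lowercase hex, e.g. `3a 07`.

[2+:6] prio=10 & 0x3f = 0xa; word=0x28
[1+:1] err=1 & 0x1 = 0x1; word=0x2a
[0+:1] mode=0 & 0x1 = 0x0; word=0x2a
word = 0x2a → big-endian bytes:
  [0]=0x2a

2a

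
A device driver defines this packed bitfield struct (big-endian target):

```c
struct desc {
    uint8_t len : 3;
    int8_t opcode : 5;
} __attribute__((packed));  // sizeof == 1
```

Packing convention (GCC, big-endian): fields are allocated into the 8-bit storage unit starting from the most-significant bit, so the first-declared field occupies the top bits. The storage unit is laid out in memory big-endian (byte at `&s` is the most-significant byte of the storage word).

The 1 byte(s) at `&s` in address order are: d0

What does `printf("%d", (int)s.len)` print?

6

[0]=0xd0 (big-endian) → word 0xd0
len [5+:3] = (word>>5) & 0x7 = 6  ←
opcode [0+:5] = (word>>0) & 0x1f = 16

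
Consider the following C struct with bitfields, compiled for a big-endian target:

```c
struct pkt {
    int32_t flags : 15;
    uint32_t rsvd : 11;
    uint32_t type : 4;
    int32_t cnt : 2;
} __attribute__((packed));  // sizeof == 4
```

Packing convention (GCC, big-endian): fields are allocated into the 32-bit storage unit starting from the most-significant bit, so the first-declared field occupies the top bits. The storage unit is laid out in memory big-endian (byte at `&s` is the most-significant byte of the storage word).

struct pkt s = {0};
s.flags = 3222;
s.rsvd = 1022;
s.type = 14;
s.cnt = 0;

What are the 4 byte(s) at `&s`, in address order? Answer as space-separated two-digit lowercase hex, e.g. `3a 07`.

19 2c ff b8

[17+:15] flags=3222 & 0x7fff = 0xc96; word=0x192c0000
[6+:11] rsvd=1022 & 0x7ff = 0x3fe; word=0x192cff80
[2+:4] type=14 & 0xf = 0xe; word=0x192cffb8
[0+:2] cnt=0 & 0x3 = 0x0; word=0x192cffb8
word = 0x192cffb8 → big-endian bytes:
  [0]=0x19  [1]=0x2c  [2]=0xff  [3]=0xb8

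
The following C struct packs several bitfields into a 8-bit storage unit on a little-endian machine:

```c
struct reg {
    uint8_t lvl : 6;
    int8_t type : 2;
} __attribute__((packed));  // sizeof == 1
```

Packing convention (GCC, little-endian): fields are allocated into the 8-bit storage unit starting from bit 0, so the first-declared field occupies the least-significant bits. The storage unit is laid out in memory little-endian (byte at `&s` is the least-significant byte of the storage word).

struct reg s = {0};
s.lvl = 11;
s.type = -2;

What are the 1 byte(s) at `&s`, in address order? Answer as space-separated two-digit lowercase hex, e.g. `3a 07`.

lvl:6 = 11 → 0xb << 0 → word 0x0b
type:2 = -2 → 0x2 << 6 → word 0x8b
word = 0x8b → little-endian bytes:
  [0]=0x8b

8b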